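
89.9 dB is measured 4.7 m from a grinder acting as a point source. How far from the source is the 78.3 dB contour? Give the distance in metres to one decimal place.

17.9 m

Point-source spreading drops the level by 20·log₁₀(r₂/r₁); inverting, r₂/r₁ = 10^(ΔL/20).
r₂ = 4.7·10^((89.9−78.3)/20) = 4.7·10^(11.6/20) = 17.87 m.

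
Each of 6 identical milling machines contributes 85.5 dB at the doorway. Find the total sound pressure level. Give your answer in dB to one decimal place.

With 6 equal, uncorrelated contributions the intensity is 6× that of one unit, giving a rise of 10·log₁₀ 6.
L_total = 85.5 + 10·log₁₀(6) = 85.5 + 7.782 = 93.28 dB.

93.3 dB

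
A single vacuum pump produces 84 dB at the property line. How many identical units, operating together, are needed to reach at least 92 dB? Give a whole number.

Need L₁ + 10·log₁₀ N ≥ 92, i.e. log₁₀ N ≥ 0.80.
N ≥ 10^(8.0/10) = 6.310, so N = 7.

7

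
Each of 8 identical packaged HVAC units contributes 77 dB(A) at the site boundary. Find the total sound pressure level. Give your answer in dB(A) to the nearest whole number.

With 8 equal, uncorrelated contributions the intensity is 8× that of one unit, giving a rise of 10·log₁₀ 8.
L_total = 77 + 10·log₁₀(8) = 77 + 9.031 = 86.03 dB(A).

86 dB(A)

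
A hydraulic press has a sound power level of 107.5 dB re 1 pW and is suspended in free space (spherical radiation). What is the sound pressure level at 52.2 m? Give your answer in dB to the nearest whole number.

The power spreads over a sphere of area 4π·r², so L_p = L_w − 10·log₁₀(4π·r²).
4π·r² = 3.424e+04 m², 10·log₁₀ of that is 45.346 dB.
L_p = 107.5 − 45.346 = 62.15 dB.

62 dB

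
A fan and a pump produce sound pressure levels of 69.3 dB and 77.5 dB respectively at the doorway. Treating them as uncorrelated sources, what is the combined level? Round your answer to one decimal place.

78.1 dB

For uncorrelated sources the intensities add, so convert each level to linear form, sum, and take 10·log₁₀ of the total.
Σ 10^(L/10) = 10^(69.3/10) + 10^(77.5/10) = 6.475e+07.
L_total = 10·log₁₀(6.475e+07) = 78.11 dB.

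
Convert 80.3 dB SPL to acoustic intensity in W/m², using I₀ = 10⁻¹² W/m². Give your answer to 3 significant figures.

L = 10·log₁₀(I/I₀) ⇒ I = I₀·10^(L/10) = 10⁻¹² × 10^8.03.

0.000107 W/m²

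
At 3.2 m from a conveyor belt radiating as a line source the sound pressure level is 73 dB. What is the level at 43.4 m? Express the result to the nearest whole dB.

For a line source, L₂ = L₁ − 10·log₁₀(r₂/r₁).
L₂ = 73 − 10·log₁₀(43.4/3.2) = 73 − 11.323 = 61.68 dB.

62 dB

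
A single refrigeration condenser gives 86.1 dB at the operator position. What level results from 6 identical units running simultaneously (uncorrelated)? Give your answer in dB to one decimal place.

N identical incoherent sources raise the level by 10·log₁₀ N.
L_total = 86.1 + 10·log₁₀(6) = 86.1 + 7.782 = 93.88 dB.

93.9 dB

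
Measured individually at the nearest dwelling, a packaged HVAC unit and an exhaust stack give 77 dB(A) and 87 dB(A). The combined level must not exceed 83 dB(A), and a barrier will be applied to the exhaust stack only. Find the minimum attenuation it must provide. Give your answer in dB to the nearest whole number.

Fixed contribution from the other source: Σ 10^(L/10) = 10^(77/10) = 5.012e+07 (77.00 dB(A)).
To meet 83 dB(A) overall, the treated exhaust stack may contribute at most 10^(83/10) − 5.012e+07 = 1.494e+08, i.e. 81.74 dB(A).
Required insertion loss = 87 − 81.74 = 5.26 dB.

5 dB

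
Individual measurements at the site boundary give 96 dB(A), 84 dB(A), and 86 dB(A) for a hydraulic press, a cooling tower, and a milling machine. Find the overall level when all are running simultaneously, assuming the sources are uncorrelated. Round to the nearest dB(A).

For uncorrelated sources the intensities add, so convert each level to linear form, sum, and take 10·log₁₀ of the total.
Σ 10^(L/10) = 10^(96/10) + 10^(84/10) + 10^(86/10) = 4.630e+09.
L_total = 10·log₁₀(4.630e+09) = 96.66 dB(A).

97 dB(A)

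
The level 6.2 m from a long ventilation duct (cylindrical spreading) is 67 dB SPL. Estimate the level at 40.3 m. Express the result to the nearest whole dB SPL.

59 dB SPL

Cylindrical spreading from a line source gives a 10·log₁₀(r₂/r₁) drop.
L₂ = 67 − 10·log₁₀(40.3/6.2) = 67 − 8.129 = 58.87 dB SPL.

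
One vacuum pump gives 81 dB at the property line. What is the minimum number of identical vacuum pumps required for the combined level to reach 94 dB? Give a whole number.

Need L₁ + 10·log₁₀ N ≥ 94, i.e. log₁₀ N ≥ 1.30.
N ≥ 10^(13.0/10) = 19.953, so N = 20.

20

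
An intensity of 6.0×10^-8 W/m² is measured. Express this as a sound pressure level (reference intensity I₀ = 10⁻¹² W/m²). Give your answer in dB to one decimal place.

47.8 dB

Dividing by I₀ shifts the exponent by 12: I/I₀ = 6.0×10^4.
L = 10·(0.7782 + 4) = 47.78 dB.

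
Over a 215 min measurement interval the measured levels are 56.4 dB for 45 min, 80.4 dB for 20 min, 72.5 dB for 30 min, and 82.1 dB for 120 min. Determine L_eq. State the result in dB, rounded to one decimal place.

80.1 dB

The energy average is taken in the linear domain: L_eq = 10·log₁₀[(Σ tᵢ·10^(Lᵢ/10))/T], T = 215 min.
Σ tᵢ·10^(Lᵢ/10) = 45·10^(56.4/10) + 20·10^(80.4/10) + 30·10^(72.5/10) + 120·10^(82.1/10) = 2.221e+10.
L_eq = 10·log₁₀(2.221e+10/215) = 80.14 dB.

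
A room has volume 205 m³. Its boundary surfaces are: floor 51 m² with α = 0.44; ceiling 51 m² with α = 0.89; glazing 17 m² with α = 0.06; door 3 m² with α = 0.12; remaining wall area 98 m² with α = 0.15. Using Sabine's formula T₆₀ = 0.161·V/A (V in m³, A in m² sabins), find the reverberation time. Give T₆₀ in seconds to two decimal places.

Total absorption A = 51·0.44 + 51·0.89 + 17·0.06 + 3·0.12 + 98·0.15 = 83.91 m² sabins.
T₆₀ = 0.161·V/A = 0.161·205/83.91 = 0.393 s.

0.39 s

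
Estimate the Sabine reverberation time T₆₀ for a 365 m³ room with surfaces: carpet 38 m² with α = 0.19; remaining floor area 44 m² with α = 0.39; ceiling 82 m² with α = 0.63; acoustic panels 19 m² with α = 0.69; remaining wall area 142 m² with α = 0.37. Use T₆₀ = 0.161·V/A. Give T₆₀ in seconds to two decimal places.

A = Σ Sᵢαᵢ = 38·0.19 + 44·0.39 + 82·0.63 + 19·0.69 + 142·0.37 = 141.69 m².
T₆₀ = 0.161 × 365 / 141.69 = 0.415 s.

0.41 s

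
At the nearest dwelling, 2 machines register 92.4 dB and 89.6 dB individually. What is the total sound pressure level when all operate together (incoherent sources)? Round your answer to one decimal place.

94.2 dB

Incoherent sources combine by intensity addition: L_total = 10·log₁₀(Σ 10^(L_i/10)).
Σ 10^(L/10) = 10^(92.4/10) + 10^(89.6/10) = 2.650e+09.
L_total = 10·log₁₀(2.650e+09) = 94.23 dB.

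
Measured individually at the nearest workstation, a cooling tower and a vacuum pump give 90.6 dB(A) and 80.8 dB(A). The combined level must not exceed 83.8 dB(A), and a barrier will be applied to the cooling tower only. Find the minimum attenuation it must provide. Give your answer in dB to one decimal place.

Fixed contribution from the other source: Σ 10^(L/10) = 10^(80.8/10) = 1.202e+08 (80.80 dB(A)).
To meet 83.8 dB(A) overall, the treated cooling tower may contribute at most 10^(83.8/10) − 1.202e+08 = 1.197e+08, i.e. 80.78 dB(A).
So the cooling tower must be reduced from 90.6 to 80.78 dB(A): IL = 9.82 dB.

9.8 dB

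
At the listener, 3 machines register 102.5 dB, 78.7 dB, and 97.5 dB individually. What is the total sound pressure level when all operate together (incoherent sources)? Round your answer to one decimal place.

Incoherent sources combine by intensity addition: L_total = 10·log₁₀(Σ 10^(L_i/10)).
Σ 10^(L/10) = 10^(102.5/10) + 10^(78.7/10) + 10^(97.5/10) = 2.348e+10.
L_total = 10·log₁₀(2.348e+10) = 103.71 dB.

103.7 dB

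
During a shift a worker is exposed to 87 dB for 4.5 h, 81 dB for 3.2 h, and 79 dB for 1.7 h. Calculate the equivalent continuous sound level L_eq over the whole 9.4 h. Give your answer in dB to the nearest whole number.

85 dB

The energy average is taken in the linear domain: L_eq = 10·log₁₀[(Σ tᵢ·10^(Lᵢ/10))/T], T = 9.4 h.
Σ tᵢ·10^(Lᵢ/10) = 4.5·10^(87/10) + 3.2·10^(81/10) + 1.7·10^(79/10) = 2.793e+09.
L_eq = 10·log₁₀(2.793e+09/9.4) = 84.73 dB.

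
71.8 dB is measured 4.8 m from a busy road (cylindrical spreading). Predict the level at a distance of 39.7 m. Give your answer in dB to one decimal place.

62.6 dB

For a line source, L₂ = L₁ − 10·log₁₀(r₂/r₁).
L₂ = 71.8 − 10·log₁₀(39.7/4.8) = 71.8 − 9.175 = 62.62 dB.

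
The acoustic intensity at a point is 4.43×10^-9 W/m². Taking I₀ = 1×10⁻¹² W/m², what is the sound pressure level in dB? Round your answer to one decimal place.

36.5 dB

I/I₀ = 4.43×10^-9/10⁻¹² = 4.43×10^3, and L = 10·log₁₀(I/I₀).
L = 10·(0.6464 + 3) = 36.46 dB.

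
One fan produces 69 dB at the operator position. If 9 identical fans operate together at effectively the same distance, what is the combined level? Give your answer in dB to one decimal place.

78.5 dB

L_total = L₁ + 10·log₁₀ N for N identical incoherent sources.
L_total = 69 + 10·log₁₀(9) = 69 + 9.542 = 78.54 dB.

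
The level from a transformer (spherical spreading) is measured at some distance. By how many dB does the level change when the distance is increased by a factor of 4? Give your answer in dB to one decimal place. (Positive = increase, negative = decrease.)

With spherical spreading the level changes by −20·log₁₀(r₂/r₁).
ΔL = −20·log₁₀(4) = -12.04 dB.

-12.0 dB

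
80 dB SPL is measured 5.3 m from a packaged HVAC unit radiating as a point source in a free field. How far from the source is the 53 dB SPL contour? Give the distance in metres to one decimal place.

118.7 m

The 27.0 dB drop corresponds to a distance ratio of 10^(27.0/20) for a point source.
r₂ = 5.3·10^((80−53)/20) = 5.3·10^(27.0/20) = 118.65 m.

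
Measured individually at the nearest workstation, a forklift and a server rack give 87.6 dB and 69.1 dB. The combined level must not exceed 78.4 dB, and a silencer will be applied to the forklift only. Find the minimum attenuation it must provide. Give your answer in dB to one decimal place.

9.7 dB

The untreated sources together contribute 10^(69.1/10) = 8.128e+06, i.e. 69.10 dB.
The limit corresponds to 10^(78.4/10) = 6.918e+07; subtracting the fixed part leaves 6.105e+07 for the forklift, i.e. 77.86 dB.
Required insertion loss = 87.6 − 77.86 = 9.74 dB.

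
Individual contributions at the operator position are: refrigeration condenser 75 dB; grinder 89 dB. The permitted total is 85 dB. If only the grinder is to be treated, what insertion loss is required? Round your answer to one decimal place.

4.5 dB

The untreated sources together contribute 10^(75/10) = 3.162e+07, i.e. 75.00 dB.
The limit corresponds to 10^(85/10) = 3.162e+08; subtracting the fixed part leaves 2.846e+08 for the grinder, i.e. 84.54 dB.
Required insertion loss = 89 − 84.54 = 4.46 dB.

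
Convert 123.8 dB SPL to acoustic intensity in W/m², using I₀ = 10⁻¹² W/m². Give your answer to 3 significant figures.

I/I₀ = 10^(123.8/10) = 2.399e+12, so I = 2.399e+12 × 10⁻¹² W/m².

2.40 W/m²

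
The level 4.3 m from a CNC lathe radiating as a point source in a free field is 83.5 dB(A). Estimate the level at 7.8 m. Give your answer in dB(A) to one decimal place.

78.3 dB(A)

Point-source attenuation: ΔL = 20·log₁₀(r₂/r₁) = 20·log₁₀(7.8/4.3) = 5.173 dB.
L₂ = 83.5 − 20·log₁₀(7.8/4.3) = 83.5 − 5.173 = 78.33 dB(A).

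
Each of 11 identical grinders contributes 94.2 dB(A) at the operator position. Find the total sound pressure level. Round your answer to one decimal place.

104.6 dB(A)

With 11 equal, uncorrelated contributions the intensity is 11× that of one unit, giving a rise of 10·log₁₀ 11.
L_total = 94.2 + 10·log₁₀(11) = 94.2 + 10.414 = 104.61 dB(A).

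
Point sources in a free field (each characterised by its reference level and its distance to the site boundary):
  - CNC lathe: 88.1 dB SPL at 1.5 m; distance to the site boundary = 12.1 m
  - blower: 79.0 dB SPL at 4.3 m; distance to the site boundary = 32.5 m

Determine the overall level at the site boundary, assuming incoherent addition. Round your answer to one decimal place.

Apply inverse-square spreading to bring every level to the receiver, then sum 10^(L/10).
CNC lathe: 88.1 − 20·log₁₀(12.1/1.5) = 88.1 − 18.13 = 69.97 dB SPL.
blower: 79.0 − 20·log₁₀(32.5/4.3) = 79.0 − 17.57 = 61.43 dB SPL.
Σ 10^(L/10) = 1.131e+07 → L_total = 10·log₁₀(1.131e+07) = 70.54 dB SPL.

70.5 dB SPL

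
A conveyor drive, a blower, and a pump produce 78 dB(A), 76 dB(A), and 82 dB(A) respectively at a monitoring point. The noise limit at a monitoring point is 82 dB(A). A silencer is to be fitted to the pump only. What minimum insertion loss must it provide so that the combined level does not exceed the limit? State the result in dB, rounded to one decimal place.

4.6 dB

Everything except the pump sums to 10^(78/10) + 10^(76/10) = 1.029e+08 in linear terms, 80.12 dB(A).
The limit corresponds to 10^(82/10) = 1.585e+08; subtracting the fixed part leaves 5.558e+07 for the pump, i.e. 77.45 dB(A).
Required insertion loss = 82 − 77.45 = 4.55 dB.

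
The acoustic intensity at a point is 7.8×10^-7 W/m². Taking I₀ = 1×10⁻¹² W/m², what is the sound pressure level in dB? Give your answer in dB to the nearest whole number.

L = 10·log₁₀(I/I₀) = 10·log₁₀(7.8×10^-7/10⁻¹²) = 10·log₁₀(7.8×10^5).
L = 10·(0.8921 + 5) = 58.92 dB.

59 dB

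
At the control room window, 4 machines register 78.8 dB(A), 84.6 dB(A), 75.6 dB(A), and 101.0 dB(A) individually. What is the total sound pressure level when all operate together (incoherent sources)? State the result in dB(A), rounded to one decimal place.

For uncorrelated sources the intensities add, so convert each level to linear form, sum, and take 10·log₁₀ of the total.
Σ 10^(L/10) = 10^(78.8/10) + 10^(84.6/10) + 10^(75.6/10) + 10^(101.0/10) = 1.299e+10.
L_total = 10·log₁₀(1.299e+10) = 101.14 dB(A).

101.1 dB(A)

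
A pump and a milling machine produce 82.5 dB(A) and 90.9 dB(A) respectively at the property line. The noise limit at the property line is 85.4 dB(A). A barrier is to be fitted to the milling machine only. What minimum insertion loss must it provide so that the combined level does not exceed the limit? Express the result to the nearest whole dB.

9 dB

Everything except the milling machine sums to 10^(82.5/10) = 1.778e+08 in linear terms, 82.50 dB(A).
To meet 85.4 dB(A) overall, the treated milling machine may contribute at most 10^(85.4/10) − 1.778e+08 = 1.689e+08, i.e. 82.28 dB(A).
Required insertion loss = 90.9 − 82.28 = 8.62 dB.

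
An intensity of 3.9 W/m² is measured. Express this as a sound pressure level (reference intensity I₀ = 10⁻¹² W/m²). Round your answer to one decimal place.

L = 10·log₁₀(I/I₀) = 10·log₁₀(3.9/10⁻¹²) = 10·log₁₀(3.9×10^12).
L = 10·(0.5911 + 12) = 125.91 dB.

125.9 dB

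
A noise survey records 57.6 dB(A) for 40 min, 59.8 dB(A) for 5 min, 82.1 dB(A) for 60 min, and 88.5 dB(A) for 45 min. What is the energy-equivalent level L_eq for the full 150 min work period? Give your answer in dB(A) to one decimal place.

L_eq = 10·log₁₀[(1/T)·Σ tᵢ·10^(Lᵢ/10)] with T = 150 min.
Σ tᵢ·10^(Lᵢ/10) = 40·10^(57.6/10) + 5·10^(59.8/10) + 60·10^(82.1/10) + 45·10^(88.5/10) = 4.162e+10.
L_eq = 10·log₁₀(4.162e+10/150) = 84.43 dB(A).

84.4 dB(A)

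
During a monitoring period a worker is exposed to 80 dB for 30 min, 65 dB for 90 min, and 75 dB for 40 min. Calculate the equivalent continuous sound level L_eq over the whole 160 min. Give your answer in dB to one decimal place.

Weight each interval's intensity by its duration and average over T = 160 min:
Σ tᵢ·10^(Lᵢ/10) = 30·10^(80/10) + 90·10^(65/10) + 40·10^(75/10) = 4.550e+09.
L_eq = 10·log₁₀(4.550e+09/160) = 74.54 dB.

74.5 dB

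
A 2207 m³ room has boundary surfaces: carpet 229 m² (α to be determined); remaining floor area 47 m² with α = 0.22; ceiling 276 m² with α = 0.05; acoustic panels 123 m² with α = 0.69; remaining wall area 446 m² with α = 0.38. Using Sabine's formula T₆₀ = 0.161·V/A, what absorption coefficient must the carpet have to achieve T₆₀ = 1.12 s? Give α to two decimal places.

Required total absorption A = 0.161·2207/1.12 = 317.26 m².
Absorption from the other surfaces = 47·0.22 + 276·0.05 + 123·0.69 + 446·0.38 = 278.49 m², so the carpet must supply 38.77 m² over 229 m².
α = 38.77/229 = 0.169.

0.17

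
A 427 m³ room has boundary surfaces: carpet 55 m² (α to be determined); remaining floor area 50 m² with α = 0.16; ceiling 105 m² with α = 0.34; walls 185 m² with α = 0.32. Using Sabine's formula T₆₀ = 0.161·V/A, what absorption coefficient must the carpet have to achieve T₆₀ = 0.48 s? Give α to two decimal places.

0.73

Required total absorption A = 0.161·427/0.48 = 143.22 m².
Absorption from the other surfaces = 50·0.16 + 105·0.34 + 185·0.32 = 102.90 m², so the carpet must supply 40.32 m² over 55 m².
α = 40.32/55 = 0.733.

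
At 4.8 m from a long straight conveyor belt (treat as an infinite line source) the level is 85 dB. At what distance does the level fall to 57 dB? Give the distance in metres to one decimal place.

3028.6 m

Line-source spreading drops the level by 10·log₁₀(r₂/r₁); inverting, r₂/r₁ = 10^(ΔL/10).
r₂ = 4.8·10^((85−57)/10) = 4.8·10^(28.0/10) = 3028.60 m.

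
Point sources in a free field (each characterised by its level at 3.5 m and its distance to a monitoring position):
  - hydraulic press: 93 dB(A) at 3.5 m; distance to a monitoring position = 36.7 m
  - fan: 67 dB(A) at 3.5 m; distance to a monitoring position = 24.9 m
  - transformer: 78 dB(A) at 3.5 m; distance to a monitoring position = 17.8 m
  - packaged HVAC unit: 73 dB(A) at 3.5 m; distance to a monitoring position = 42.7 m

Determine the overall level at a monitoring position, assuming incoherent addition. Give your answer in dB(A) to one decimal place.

Apply inverse-square spreading to bring every level to the receiver, then sum 10^(L/10).
hydraulic press: 93 − 20·log₁₀(36.7/3.5) = 93 − 20.41 = 72.59 dB(A).
fan: 67 − 20·log₁₀(24.9/3.5) = 67 − 17.04 = 49.96 dB(A).
transformer: 78 − 20·log₁₀(17.8/3.5) = 78 − 14.13 = 63.87 dB(A).
packaged HVAC unit: 73 − 20·log₁₀(42.7/3.5) = 73 − 21.73 = 51.27 dB(A).
Σ 10^(L/10) = 2.082e+07 → L_total = 10·log₁₀(2.082e+07) = 73.18 dB(A).

73.2 dB(A)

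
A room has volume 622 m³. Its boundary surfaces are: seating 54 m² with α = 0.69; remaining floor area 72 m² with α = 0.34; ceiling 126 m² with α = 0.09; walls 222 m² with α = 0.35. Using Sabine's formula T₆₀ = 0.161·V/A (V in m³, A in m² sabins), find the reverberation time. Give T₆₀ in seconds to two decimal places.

A = Σ Sᵢαᵢ = 54·0.69 + 72·0.34 + 126·0.09 + 222·0.35 = 150.78 m².
T₆₀ = 0.161·V/A = 0.161·622/150.78 = 0.664 s.

0.66 s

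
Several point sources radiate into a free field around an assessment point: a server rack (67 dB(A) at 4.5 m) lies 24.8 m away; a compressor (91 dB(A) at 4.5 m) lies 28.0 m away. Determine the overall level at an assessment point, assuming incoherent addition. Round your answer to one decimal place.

Apply inverse-square spreading to bring every level to the receiver, then sum 10^(L/10).
server rack: 67 − 20·log₁₀(24.8/4.5) = 67 − 14.82 = 52.18 dB(A).
compressor: 91 − 20·log₁₀(28.0/4.5) = 91 − 15.88 = 75.12 dB(A).
Σ 10^(L/10) = 3.268e+07 → L_total = 10·log₁₀(3.268e+07) = 75.14 dB(A).

75.1 dB(A)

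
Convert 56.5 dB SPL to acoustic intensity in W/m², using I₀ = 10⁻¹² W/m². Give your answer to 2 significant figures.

4.5e-07 W/m²

I = I₀·10^(L/10) = 10⁻¹² × 10^(56.5/10) = 10^(-6.350).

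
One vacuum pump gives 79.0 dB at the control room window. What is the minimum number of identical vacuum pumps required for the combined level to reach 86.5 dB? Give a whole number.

6

N identical sources give L₁ + 10·log₁₀ N, so require 10·log₁₀ N ≥ 86.5 − 79.0 = 7.5 dB.
N ≥ 10^(7.5/10) = 5.623, so N = 6.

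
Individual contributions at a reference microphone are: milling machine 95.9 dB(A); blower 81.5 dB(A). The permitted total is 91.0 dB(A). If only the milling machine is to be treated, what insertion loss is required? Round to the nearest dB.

5 dB

Fixed contribution from the other source: Σ 10^(L/10) = 10^(81.5/10) = 1.413e+08 (81.50 dB(A)).
The limit corresponds to 10^(91.0/10) = 1.259e+09; subtracting the fixed part leaves 1.118e+09 for the milling machine, i.e. 90.48 dB(A).
Required insertion loss = 95.9 − 90.48 = 5.42 dB.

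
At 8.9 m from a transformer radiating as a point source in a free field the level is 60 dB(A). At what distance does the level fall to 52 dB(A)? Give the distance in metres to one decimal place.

22.4 m

For a point source L₁ − L₂ = 20·log₁₀(r₂/r₁), so r₂ = r₁·10^((L₁−L₂)/20).
r₂ = 8.9·10^((60−52)/20) = 8.9·10^(8.0/20) = 22.36 m.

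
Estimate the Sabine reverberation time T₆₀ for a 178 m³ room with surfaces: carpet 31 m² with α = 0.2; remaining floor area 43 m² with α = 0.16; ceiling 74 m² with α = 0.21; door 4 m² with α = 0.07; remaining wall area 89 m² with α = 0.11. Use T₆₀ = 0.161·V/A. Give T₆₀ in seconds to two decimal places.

0.74 s

Summing Sᵢαᵢ: 31·0.2 + 43·0.16 + 74·0.21 + 4·0.07 + 89·0.11 = 38.69 m².
T₆₀ = 0.161 × 178 / 38.69 = 0.741 s.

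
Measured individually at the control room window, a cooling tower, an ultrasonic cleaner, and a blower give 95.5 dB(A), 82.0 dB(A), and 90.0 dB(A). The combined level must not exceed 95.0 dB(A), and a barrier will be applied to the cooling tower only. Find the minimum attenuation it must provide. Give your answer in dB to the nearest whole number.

2 dB

Fixed contribution from the other sources: Σ 10^(L/10) = 10^(82.0/10) + 10^(90.0/10) = 1.158e+09 (90.64 dB(A)).
The limit corresponds to 10^(95.0/10) = 3.162e+09; subtracting the fixed part leaves 2.004e+09 for the cooling tower, i.e. 93.02 dB(A).
Required insertion loss = 95.5 − 93.02 = 2.48 dB.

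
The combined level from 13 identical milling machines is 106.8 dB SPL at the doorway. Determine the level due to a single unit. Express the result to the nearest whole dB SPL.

96 dB SPL

Dividing the total intensity by 13 lowers the level by 10·log₁₀ 13 = 11.139 dB: L₁ = 106.8 − 11.139.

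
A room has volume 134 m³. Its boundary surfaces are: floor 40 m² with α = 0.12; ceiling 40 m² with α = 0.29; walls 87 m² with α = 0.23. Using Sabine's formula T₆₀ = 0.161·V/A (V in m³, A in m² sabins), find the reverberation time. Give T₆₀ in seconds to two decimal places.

Total absorption A = 40·0.12 + 40·0.29 + 87·0.23 = 36.41 m² sabins.
T₆₀ = 0.161·V/A = 0.161·134/36.41 = 0.593 s.

0.59 s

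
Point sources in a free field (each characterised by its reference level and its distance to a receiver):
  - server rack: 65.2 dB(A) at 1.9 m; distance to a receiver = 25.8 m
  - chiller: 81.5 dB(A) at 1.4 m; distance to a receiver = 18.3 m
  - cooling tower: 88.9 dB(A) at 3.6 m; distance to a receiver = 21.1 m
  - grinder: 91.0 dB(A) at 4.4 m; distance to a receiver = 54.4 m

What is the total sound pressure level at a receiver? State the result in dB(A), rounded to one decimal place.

75.0 dB(A)

Apply inverse-square spreading to bring every level to the receiver, then sum 10^(L/10).
server rack: 65.2 − 20·log₁₀(25.8/1.9) = 65.2 − 22.66 = 42.54 dB(A).
chiller: 81.5 − 20·log₁₀(18.3/1.4) = 81.5 − 22.33 = 59.17 dB(A).
cooling tower: 88.9 − 20·log₁₀(21.1/3.6) = 88.9 − 15.36 = 73.54 dB(A).
grinder: 91.0 − 20·log₁₀(54.4/4.4) = 91.0 − 21.84 = 69.16 dB(A).
Σ 10^(L/10) = 3.168e+07 → L_total = 10·log₁₀(3.168e+07) = 75.01 dB(A).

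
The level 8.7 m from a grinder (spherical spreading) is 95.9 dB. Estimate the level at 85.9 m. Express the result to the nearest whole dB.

76 dB

For a point source, L₂ = L₁ − 20·log₁₀(r₂/r₁).
L₂ = 95.9 − 20·log₁₀(85.9/8.7) = 95.9 − 19.889 = 76.01 dB.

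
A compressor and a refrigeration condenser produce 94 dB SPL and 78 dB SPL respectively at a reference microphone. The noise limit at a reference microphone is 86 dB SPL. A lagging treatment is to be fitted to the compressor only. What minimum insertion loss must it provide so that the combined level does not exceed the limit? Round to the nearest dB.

The untreated sources together contribute 10^(78/10) = 6.310e+07, i.e. 78.00 dB SPL.
The limit corresponds to 10^(86/10) = 3.981e+08; subtracting the fixed part leaves 3.350e+08 for the compressor, i.e. 85.25 dB SPL.
Required insertion loss = 94 − 85.25 = 8.75 dB.

9 dB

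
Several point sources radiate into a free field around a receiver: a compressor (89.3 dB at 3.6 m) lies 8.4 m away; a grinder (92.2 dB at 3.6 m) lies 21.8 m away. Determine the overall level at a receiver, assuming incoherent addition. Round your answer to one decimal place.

83.0 dB

Propagate each source to the receiver with L = L_ref − 20·log₁₀(r/r_ref), then add intensities.
compressor: 89.3 − 20·log₁₀(8.4/3.6) = 89.3 − 7.36 = 81.94 dB.
grinder: 92.2 − 20·log₁₀(21.8/3.6) = 92.2 − 15.64 = 76.56 dB.
Σ 10^(L/10) = 2.016e+08 → L_total = 10·log₁₀(2.016e+08) = 83.04 dB.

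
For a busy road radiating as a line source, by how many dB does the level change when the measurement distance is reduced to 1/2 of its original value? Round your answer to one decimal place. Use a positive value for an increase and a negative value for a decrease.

+3.0 dB

A line source loses 3 dB per doubling of distance; generally ΔL = −10·log₁₀(r₂/r₁).
ΔL = −10·log₁₀(0.5) = +3.01 dB.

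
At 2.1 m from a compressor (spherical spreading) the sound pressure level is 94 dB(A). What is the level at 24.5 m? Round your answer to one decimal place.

72.7 dB(A)

Point-source attenuation: ΔL = 20·log₁₀(r₂/r₁) = 20·log₁₀(24.5/2.1) = 21.339 dB.
L₂ = 94 − 20·log₁₀(24.5/2.1) = 94 − 21.339 = 72.66 dB(A).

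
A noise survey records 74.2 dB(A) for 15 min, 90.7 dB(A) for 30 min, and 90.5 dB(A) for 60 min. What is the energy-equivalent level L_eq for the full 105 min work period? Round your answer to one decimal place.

89.9 dB(A)

L_eq = 10·log₁₀[(1/T)·Σ tᵢ·10^(Lᵢ/10)] with T = 105 min.
Σ tᵢ·10^(Lᵢ/10) = 15·10^(74.2/10) + 30·10^(90.7/10) + 60·10^(90.5/10) = 1.030e+11.
L_eq = 10·log₁₀(1.030e+11/105) = 89.91 dB(A).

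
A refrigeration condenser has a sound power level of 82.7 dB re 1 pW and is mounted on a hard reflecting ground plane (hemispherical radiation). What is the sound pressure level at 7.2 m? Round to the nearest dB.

58 dB

The power spreads over a hemisphere of area 2π·r², so L_p = L_w − 10·log₁₀(2π·r²).
2π·r² = 325.7 m², 10·log₁₀ of that is 25.128 dB.
L_p = 82.7 − 25.128 = 57.57 dB.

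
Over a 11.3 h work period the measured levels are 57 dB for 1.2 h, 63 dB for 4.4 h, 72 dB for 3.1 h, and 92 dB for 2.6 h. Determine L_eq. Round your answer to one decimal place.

Weight each interval's intensity by its duration and average over T = 11.3 h:
Σ tᵢ·10^(Lᵢ/10) = 1.2·10^(57/10) + 4.4·10^(63/10) + 3.1·10^(72/10) + 2.6·10^(92/10) = 4.179e+09.
L_eq = 10·log₁₀(4.179e+09/11.3) = 85.68 dB.

85.7 dB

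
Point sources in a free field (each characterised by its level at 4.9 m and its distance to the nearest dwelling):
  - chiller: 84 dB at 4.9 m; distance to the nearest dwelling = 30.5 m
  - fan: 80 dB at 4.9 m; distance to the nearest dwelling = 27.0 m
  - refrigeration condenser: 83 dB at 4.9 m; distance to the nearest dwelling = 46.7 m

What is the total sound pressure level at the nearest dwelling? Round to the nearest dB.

71 dB

Propagate each source to the receiver with L = L_ref − 20·log₁₀(r/r_ref), then add intensities.
chiller: 84 − 20·log₁₀(30.5/4.9) = 84 − 15.88 = 68.12 dB.
fan: 80 − 20·log₁₀(27.0/4.9) = 80 − 14.82 = 65.18 dB.
refrigeration condenser: 83 − 20·log₁₀(46.7/4.9) = 83 − 19.58 = 63.42 dB.
Σ 10^(L/10) = 1.197e+07 → L_total = 10·log₁₀(1.197e+07) = 70.78 dB.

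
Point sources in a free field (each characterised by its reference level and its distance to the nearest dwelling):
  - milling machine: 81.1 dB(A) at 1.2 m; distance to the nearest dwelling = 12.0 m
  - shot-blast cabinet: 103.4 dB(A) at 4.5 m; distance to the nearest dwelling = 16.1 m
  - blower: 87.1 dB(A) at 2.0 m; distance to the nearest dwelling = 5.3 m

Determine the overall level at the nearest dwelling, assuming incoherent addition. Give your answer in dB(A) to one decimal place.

Apply inverse-square spreading to bring every level to the receiver, then sum 10^(L/10).
milling machine: 81.1 − 20·log₁₀(12.0/1.2) = 81.1 − 20.00 = 61.10 dB(A).
shot-blast cabinet: 103.4 − 20·log₁₀(16.1/4.5) = 103.4 − 11.07 = 92.33 dB(A).
blower: 87.1 − 20·log₁₀(5.3/2.0) = 87.1 − 8.46 = 78.64 dB(A).
Σ 10^(L/10) = 1.783e+09 → L_total = 10·log₁₀(1.783e+09) = 92.51 dB(A).

92.5 dB(A)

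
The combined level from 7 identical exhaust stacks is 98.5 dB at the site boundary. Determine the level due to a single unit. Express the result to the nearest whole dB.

For N identical incoherent sources L_total = L₁ + 10·log₁₀ N, so L₁ = 98.5 − 10·log₁₀(7) = 98.5 − 8.451.

90 dB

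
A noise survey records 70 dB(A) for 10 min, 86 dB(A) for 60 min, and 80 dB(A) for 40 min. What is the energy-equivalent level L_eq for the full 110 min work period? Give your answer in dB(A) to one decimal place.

Weight each interval's intensity by its duration and average over T = 110 min:
Σ tᵢ·10^(Lᵢ/10) = 10·10^(70/10) + 60·10^(86/10) + 40·10^(80/10) = 2.799e+10.
L_eq = 10·log₁₀(2.799e+10/110) = 84.06 dB(A).

84.1 dB(A)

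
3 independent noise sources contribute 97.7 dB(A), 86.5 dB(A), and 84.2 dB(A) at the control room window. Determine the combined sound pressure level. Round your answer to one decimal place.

98.2 dB(A)

For uncorrelated sources the intensities add, so convert each level to linear form, sum, and take 10·log₁₀ of the total.
Σ 10^(L/10) = 10^(97.7/10) + 10^(86.5/10) + 10^(84.2/10) = 6.598e+09.
L_total = 10·log₁₀(6.598e+09) = 98.19 dB(A).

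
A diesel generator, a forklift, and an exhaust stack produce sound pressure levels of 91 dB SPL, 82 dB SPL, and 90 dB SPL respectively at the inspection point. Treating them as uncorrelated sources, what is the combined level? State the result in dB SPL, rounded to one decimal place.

Incoherent sources combine by intensity addition: L_total = 10·log₁₀(Σ 10^(L_i/10)).
Σ 10^(L/10) = 10^(91/10) + 10^(82/10) + 10^(90/10) = 2.417e+09.
L_total = 10·log₁₀(2.417e+09) = 93.83 dB SPL.

93.8 dB SPL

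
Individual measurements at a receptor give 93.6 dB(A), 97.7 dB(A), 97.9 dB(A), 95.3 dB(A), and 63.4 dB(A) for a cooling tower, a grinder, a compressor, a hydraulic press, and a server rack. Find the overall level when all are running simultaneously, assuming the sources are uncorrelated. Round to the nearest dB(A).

102 dB(A)

Incoherent sources combine by intensity addition: L_total = 10·log₁₀(Σ 10^(L_i/10)).
Σ 10^(L/10) = 10^(93.6/10) + 10^(97.7/10) + 10^(97.9/10) + 10^(95.3/10) + 10^(63.4/10) = 1.774e+10.
L_total = 10·log₁₀(1.774e+10) = 102.49 dB(A).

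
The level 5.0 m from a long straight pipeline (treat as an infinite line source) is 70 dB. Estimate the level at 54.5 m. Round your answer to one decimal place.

59.6 dB

Cylindrical spreading from a line source gives a 10·log₁₀(r₂/r₁) drop.
L₂ = 70 − 10·log₁₀(54.5/5.0) = 70 − 10.374 = 59.63 dB.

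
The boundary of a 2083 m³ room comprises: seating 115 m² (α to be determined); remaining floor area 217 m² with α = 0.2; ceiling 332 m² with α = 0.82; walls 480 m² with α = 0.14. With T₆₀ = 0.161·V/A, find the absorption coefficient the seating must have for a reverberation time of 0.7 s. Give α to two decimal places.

0.84

A = 0.161·V/T₆₀ = 0.161·2083/0.7 = 479.09 m² sabins.
Absorption from the other surfaces = 217·0.2 + 332·0.82 + 480·0.14 = 382.84 m², so the seating must supply 96.25 m² over 115 m².
α = 96.25/115 = 0.837.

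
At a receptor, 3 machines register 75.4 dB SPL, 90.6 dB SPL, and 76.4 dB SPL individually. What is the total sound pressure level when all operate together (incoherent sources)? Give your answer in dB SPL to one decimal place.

For uncorrelated sources the intensities add, so convert each level to linear form, sum, and take 10·log₁₀ of the total.
Σ 10^(L/10) = 10^(75.4/10) + 10^(90.6/10) + 10^(76.4/10) = 1.226e+09.
L_total = 10·log₁₀(1.226e+09) = 90.89 dB SPL.

90.9 dB SPL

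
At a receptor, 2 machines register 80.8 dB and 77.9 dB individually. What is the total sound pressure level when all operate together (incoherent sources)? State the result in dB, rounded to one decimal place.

For uncorrelated sources the intensities add, so convert each level to linear form, sum, and take 10·log₁₀ of the total.
Σ 10^(L/10) = 10^(80.8/10) + 10^(77.9/10) = 1.819e+08.
L_total = 10·log₁₀(1.819e+08) = 82.60 dB.

82.6 dB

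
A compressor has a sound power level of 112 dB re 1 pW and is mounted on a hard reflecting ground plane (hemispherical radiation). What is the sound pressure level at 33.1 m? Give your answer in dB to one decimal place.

The power spreads over a hemisphere of area 2π·r², so L_p = L_w − 10·log₁₀(2π·r²).
2π·r² = 6884 m², 10·log₁₀ of that is 38.378 dB.
L_p = 112 − 38.378 = 73.62 dB.

73.6 dB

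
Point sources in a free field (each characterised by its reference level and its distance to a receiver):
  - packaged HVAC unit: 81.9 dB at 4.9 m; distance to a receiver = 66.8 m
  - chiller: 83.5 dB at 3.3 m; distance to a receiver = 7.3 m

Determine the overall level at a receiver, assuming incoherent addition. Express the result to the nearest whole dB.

77 dB

First find each source's level at the receiver (point-source: −20·log₁₀(r/r_ref)), then combine on an intensity basis.
packaged HVAC unit: 81.9 − 20·log₁₀(66.8/4.9) = 81.9 − 22.69 = 59.21 dB.
chiller: 83.5 − 20·log₁₀(7.3/3.3) = 83.5 − 6.90 = 76.60 dB.
Σ 10^(L/10) = 4.658e+07 → L_total = 10·log₁₀(4.658e+07) = 76.68 dB.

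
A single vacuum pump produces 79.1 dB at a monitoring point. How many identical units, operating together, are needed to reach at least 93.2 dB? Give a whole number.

Need L₁ + 10·log₁₀ N ≥ 93.2, i.e. log₁₀ N ≥ 1.41.
N ≥ 10^(14.1/10) = 25.704, so N = 26.

26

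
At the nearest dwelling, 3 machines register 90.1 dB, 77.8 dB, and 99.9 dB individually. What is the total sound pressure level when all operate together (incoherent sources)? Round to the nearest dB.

For uncorrelated sources the intensities add, so convert each level to linear form, sum, and take 10·log₁₀ of the total.
Σ 10^(L/10) = 10^(90.1/10) + 10^(77.8/10) + 10^(99.9/10) = 1.086e+10.
L_total = 10·log₁₀(1.086e+10) = 100.36 dB.

100 dB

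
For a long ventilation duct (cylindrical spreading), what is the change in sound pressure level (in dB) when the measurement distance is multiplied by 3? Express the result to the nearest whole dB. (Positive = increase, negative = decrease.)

With cylindrical spreading the level changes by −10·log₁₀(r₂/r₁).
ΔL = −10·log₁₀(3) = -4.77 dB.

-5 dB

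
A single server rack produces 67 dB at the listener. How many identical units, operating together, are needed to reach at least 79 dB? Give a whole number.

N identical sources give L₁ + 10·log₁₀ N, so require 10·log₁₀ N ≥ 79 − 67 = 12.0 dB.
N ≥ 10^(12.0/10) = 15.849, so N = 16.

16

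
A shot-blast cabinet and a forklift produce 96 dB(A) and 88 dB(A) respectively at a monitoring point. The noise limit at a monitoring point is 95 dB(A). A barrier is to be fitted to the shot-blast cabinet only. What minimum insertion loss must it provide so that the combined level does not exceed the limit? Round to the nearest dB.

Fixed contribution from the other source: Σ 10^(L/10) = 10^(88/10) = 6.310e+08 (88.00 dB(A)).
To meet 95 dB(A) overall, the treated shot-blast cabinet may contribute at most 10^(95/10) − 6.310e+08 = 2.531e+09, i.e. 94.03 dB(A).
Required insertion loss = 96 − 94.03 = 1.97 dB.

2 dB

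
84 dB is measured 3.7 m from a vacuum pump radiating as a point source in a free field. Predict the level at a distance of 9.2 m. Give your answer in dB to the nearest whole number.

Point-source attenuation: ΔL = 20·log₁₀(r₂/r₁) = 20·log₁₀(9.2/3.7) = 7.912 dB.
L₂ = 84 − 20·log₁₀(9.2/3.7) = 84 − 7.912 = 76.09 dB.

76 dB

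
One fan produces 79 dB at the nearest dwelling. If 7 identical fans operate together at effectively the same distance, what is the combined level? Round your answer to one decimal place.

87.5 dB

With 7 equal, uncorrelated contributions the intensity is 7× that of one unit, giving a rise of 10·log₁₀ 7.
L_total = 79 + 10·log₁₀(7) = 79 + 8.451 = 87.45 dB.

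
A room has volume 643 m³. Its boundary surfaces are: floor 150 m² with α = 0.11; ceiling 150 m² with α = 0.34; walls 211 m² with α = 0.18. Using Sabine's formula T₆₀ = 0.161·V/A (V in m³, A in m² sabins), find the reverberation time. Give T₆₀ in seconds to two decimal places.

0.98 s

A = Σ Sᵢαᵢ = 150·0.11 + 150·0.34 + 211·0.18 = 105.48 m².
T₆₀ = 0.161·V/A = 0.161·643/105.48 = 0.981 s.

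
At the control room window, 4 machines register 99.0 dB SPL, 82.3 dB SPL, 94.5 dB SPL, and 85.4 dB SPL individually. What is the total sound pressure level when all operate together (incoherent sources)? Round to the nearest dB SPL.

101 dB SPL

For uncorrelated sources the intensities add, so convert each level to linear form, sum, and take 10·log₁₀ of the total.
Σ 10^(L/10) = 10^(99.0/10) + 10^(82.3/10) + 10^(94.5/10) + 10^(85.4/10) = 1.128e+10.
L_total = 10·log₁₀(1.128e+10) = 100.52 dB SPL.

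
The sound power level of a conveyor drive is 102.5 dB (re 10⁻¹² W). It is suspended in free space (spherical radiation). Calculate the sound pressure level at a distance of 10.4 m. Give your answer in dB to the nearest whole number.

The power spreads over a sphere of area 4π·r², so L_p = L_w − 10·log₁₀(4π·r²).
4π·r² = 1359 m², 10·log₁₀ of that is 31.333 dB.
L_p = 102.5 − 31.333 = 71.17 dB.

71 dB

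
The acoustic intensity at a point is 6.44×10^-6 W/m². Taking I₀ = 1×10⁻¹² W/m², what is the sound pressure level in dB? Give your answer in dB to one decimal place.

I/I₀ = 6.44×10^-6/10⁻¹² = 6.44×10^6, and L = 10·log₁₀(I/I₀).
L = 10·(0.8089 + 6) = 68.09 dB.

68.1 dB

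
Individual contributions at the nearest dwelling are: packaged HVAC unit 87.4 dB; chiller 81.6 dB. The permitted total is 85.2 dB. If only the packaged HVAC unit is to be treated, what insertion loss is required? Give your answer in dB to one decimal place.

The untreated sources together contribute 10^(81.6/10) = 1.445e+08, i.e. 81.60 dB.
To meet 85.2 dB overall, the treated packaged HVAC unit may contribute at most 10^(85.2/10) − 1.445e+08 = 1.866e+08, i.e. 82.71 dB.
Required insertion loss = 87.4 − 82.71 = 4.69 dB.

4.7 dB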